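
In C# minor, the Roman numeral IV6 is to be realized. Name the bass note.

A#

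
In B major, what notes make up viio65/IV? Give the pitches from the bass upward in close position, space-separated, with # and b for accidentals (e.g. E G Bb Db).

F# A C D#

The slash marks an applied leading-tone chord: viio of IV. In B major, IV is E, so the leading tone to it is D#, a half step below.
Building a fully diminished seventh chord on D# gives D#-F#-A-C.
The figured bass 65 indicates first inversion, placing the third (F#) in the bass: F#-A-C-D#.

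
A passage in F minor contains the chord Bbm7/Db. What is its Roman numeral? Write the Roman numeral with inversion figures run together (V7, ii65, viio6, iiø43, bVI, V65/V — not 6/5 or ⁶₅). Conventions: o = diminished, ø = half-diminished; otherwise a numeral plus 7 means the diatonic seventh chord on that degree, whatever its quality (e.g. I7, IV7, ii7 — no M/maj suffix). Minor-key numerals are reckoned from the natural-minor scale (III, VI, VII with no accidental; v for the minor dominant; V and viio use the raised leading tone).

iv65

Stacked in thirds the chord is Bb-Db-F-Ab: a minor seventh chord on Bb.
In F minor, Bb is the subdominant; the diatonic minor seventh chord there is iv7.
With Db in the bass the chord is in first inversion, so the figured bass is 65.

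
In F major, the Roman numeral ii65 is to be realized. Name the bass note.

Bb

ii in F major has root G; the chord is G-Bb-D-F.
The figure 65 means first inversion — the third is in the bass.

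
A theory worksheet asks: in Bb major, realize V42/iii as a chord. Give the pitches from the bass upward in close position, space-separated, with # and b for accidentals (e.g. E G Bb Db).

V42/iii is a secondary dominant — the dominant seventh of iii. iii in Bb major is D, so the applied chord's root is A, a perfect fifth above.
Building a dominant seventh chord on A gives A-C#-E-G.
With the 42 figure the chord is in third inversion; from the bass G upward in close position it reads G-A-C#-E.

G A C# E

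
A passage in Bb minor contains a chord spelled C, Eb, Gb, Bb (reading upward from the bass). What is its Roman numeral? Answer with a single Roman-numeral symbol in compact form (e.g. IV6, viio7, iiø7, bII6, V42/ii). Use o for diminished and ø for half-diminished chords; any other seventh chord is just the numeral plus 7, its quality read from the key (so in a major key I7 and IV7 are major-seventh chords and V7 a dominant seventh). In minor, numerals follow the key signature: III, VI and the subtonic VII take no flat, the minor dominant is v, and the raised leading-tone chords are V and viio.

iiø7

Stacked in thirds the chord is C-Eb-Gb-Bb: a half-diminished seventh chord on C.
In Bb minor, C is the supertonic; the diatonic half-diminished seventh chord there is iiø7.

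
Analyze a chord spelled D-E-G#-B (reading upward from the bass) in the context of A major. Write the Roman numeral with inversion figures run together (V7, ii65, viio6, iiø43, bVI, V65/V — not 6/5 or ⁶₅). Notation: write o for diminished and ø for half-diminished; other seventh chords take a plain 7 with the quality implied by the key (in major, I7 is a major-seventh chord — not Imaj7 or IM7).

V42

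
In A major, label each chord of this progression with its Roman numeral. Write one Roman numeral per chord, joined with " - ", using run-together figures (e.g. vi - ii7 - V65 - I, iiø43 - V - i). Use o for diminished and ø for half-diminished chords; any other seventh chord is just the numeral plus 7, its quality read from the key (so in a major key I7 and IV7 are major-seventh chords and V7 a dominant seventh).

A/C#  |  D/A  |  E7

I6 - IV64 - V7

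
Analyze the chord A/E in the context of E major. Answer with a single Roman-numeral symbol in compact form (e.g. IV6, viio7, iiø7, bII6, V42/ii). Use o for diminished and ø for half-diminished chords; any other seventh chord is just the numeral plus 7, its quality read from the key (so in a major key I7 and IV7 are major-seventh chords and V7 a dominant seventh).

IV64

Stacked in thirds the chord is A-C#-E: a major triad on A.
A is scale degree 4 in E major, and a major triad on that degree is written IV.
With E in the bass the chord is in second inversion, so the figured bass is 64.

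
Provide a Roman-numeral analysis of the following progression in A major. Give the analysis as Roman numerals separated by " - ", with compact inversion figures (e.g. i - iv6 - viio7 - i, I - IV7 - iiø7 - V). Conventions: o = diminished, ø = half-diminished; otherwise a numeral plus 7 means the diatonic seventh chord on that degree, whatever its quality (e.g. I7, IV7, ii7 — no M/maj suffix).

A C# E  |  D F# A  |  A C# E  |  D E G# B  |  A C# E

I - IV - I - V42 - I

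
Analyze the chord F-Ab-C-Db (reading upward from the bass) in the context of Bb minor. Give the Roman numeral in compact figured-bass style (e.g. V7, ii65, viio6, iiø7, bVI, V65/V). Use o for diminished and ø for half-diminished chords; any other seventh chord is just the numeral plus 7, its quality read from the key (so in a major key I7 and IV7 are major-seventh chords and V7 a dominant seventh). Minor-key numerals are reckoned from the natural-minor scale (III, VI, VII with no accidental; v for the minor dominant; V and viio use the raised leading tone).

III65

The pitches Db-F-Ab-C form a major seventh chord rooted on Db.
In Bb minor, Db is the mediant; the diatonic major seventh chord there is III7.
With F in the bass the chord is in first inversion, so the figured bass is 65.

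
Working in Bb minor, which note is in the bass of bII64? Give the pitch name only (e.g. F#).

Gb

bII in Bb minor has root Cb; the chord is Cb-Eb-Gb.
The figure 64 means second inversion — the fifth is in the bass.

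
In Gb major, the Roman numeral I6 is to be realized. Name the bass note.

Bb

I in Gb major has root Gb; the chord is Gb-Bb-Db.
The figure 6 means first inversion — the third is in the bass.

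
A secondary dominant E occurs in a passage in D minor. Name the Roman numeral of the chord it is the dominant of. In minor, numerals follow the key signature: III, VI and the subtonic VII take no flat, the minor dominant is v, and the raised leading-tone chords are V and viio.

V

The chord is a major triad on E.
A dominant resolves down a perfect fifth: E → A. In D minor, A is scale degree 5, i.e. V.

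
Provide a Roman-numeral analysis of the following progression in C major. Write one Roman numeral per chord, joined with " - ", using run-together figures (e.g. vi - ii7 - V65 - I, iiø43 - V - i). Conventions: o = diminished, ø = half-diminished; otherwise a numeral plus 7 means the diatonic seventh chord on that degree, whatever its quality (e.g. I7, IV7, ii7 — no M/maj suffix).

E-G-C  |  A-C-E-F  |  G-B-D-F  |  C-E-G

I6 - IV65 - V7 - I

E-G-C has root C, degree 1 in C major, so I6.
A-C-E-F: major seventh chord on F = scale degree 4 → IV65.
G-B-D-F has root G, degree 5 in C major, so V7.
C-E-G: root C is the tonic; major triad there is I.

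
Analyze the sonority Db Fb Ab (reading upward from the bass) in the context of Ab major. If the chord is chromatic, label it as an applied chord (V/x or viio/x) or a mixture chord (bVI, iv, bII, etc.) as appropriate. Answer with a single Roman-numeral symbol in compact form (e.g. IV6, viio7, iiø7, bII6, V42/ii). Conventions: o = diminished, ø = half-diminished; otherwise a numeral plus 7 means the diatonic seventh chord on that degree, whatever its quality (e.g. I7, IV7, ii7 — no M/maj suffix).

Stacked in thirds the chord is Db-Fb-Ab: a minor triad on Db.
Db is the fourth degree of Ab major. This is the minor subdominant, borrowed from the parallel minor.

iv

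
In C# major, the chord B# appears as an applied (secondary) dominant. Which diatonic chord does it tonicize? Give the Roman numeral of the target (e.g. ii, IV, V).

iii

The chord is a major triad on B#.
A dominant resolves down a perfect fifth: B# → E#. In C# major, E# is scale degree 3, i.e. iii.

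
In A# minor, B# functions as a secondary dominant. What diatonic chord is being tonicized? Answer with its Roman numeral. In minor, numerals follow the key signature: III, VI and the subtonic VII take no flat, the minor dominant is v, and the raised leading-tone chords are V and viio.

The chord is a major triad on B#.
A dominant resolves down a perfect fifth: B# → E#. In A# minor, E# is scale degree 5, i.e. V.

V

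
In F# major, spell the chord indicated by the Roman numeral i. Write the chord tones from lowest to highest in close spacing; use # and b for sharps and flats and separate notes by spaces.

F# A C#

i is the minor tonic, borrowed from the parallel minor. In F# major that root is F#.
So the chord is F#-A-C#, a minor triad.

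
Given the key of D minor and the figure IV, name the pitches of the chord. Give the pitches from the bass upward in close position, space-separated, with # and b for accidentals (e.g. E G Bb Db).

G B D

IV is the major subdominant, borrowed from the parallel major. In D minor that root is G.
So the chord is G-B-D.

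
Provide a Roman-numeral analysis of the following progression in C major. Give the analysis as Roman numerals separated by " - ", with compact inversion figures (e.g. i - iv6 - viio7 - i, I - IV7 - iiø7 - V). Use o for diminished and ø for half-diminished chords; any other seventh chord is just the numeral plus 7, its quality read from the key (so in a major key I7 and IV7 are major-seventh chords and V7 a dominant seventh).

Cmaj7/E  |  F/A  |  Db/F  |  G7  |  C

I65 - IV6 - bII6 - V7 - I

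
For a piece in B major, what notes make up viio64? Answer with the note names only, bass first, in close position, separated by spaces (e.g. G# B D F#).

E A# C#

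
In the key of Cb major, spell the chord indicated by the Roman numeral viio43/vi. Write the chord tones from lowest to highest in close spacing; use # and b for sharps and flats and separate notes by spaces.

Db Fb G Bb

viio43/vi is a secondary leading-tone chord. The target vi is Ab in Cb major; the applied chord is rooted a semitone below, on G.
Building a fully diminished seventh chord on G gives G-Bb-Db-Fb.
The figured bass 43 indicates second inversion, placing the fifth (Db) in the bass: Db-Fb-G-Bb.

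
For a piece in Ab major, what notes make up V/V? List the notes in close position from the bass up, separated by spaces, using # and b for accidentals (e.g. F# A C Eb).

The slash means an applied dominant: we want the dominant of V. In Ab major, V is Eb major, and its dominant is built on Bb.
Building a major triad on Bb gives Bb-D-F.

Bb D F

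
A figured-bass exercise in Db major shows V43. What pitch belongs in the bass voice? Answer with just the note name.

V in Db major has root Ab; the chord is Ab-C-Eb-Gb.
The figure 43 means second inversion — the fifth is in the bass.

Eb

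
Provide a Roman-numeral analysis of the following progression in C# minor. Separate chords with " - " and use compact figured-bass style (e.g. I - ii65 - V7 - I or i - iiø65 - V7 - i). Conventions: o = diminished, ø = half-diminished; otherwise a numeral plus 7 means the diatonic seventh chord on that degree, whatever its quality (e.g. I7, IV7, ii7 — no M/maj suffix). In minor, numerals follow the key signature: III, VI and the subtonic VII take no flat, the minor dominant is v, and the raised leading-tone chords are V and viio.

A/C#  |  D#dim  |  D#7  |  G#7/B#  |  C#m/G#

VI6 - iio - V7/V - V65 - i64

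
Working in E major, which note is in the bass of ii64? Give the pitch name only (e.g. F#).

C#

ii in E major has root F#; the chord is F#-A-C#.
The figure 64 means second inversion — the fifth is in the bass.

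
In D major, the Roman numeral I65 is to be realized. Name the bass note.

I in D major has root D; the chord is D-F#-A-C#.
The figure 65 means first inversion — the third is in the bass.

F#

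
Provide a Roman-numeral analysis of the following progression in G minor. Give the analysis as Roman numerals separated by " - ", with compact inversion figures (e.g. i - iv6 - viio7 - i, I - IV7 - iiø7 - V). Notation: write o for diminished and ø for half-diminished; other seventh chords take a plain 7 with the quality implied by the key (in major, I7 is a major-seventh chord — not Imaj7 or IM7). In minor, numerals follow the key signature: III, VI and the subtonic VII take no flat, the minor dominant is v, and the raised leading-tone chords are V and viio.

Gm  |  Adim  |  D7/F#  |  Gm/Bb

i - iio - V65 - i6

Gm has root G, degree 1 in G minor, so i.
Adim has root A, degree 2 in G minor, so iio.
D7/F#: root D is the dominant; dominant seventh chord there is V65.
Gm/Bb has root G, degree 1 in G minor, so i6.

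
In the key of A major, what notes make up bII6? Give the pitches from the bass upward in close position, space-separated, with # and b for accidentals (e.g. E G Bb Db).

bII6 is the Neapolitan sixth — a major triad on the lowered second degree, here in its customary first inversion. In A major that root is Bb.
So the chord is Bb-D-F, a major triad.
With the 6 figure the chord is in first inversion; from the bass D upward in close position it reads D-F-Bb.

D F Bb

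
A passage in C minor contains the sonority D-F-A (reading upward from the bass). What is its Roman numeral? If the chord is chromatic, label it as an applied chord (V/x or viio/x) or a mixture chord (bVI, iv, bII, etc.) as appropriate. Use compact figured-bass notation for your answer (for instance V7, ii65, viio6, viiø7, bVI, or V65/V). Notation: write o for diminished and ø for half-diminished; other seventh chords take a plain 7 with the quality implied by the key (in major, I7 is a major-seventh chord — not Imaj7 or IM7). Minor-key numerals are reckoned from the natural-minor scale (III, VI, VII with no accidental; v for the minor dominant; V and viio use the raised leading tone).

The pitches D-F-A form a minor triad rooted on D.
D is the second degree of C minor. This is the minor supertonic, borrowed from the parallel major (the Dorian ii).

ii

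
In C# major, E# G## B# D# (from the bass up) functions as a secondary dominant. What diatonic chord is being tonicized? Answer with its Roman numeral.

vi

The chord is a dominant seventh chord on E#.
A dominant resolves down a perfect fifth: E# → A#. In C# major, A# is scale degree 6, i.e. vi.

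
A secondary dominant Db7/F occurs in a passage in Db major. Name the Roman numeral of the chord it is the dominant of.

IV

The chord is a dominant seventh chord on Db.
A dominant resolves down a perfect fifth: Db → Gb. In Db major, Gb is scale degree 4, i.e. IV.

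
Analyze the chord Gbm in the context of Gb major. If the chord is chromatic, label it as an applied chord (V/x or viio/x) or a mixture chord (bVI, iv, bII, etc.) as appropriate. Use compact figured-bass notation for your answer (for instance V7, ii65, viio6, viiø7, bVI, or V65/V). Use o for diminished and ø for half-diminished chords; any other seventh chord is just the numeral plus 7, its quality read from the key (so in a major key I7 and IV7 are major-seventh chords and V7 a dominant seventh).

i

Stacked in thirds the chord is Gb-Bbb-Db: a minor triad on Gb.
Gb is the first degree of Gb major. This is the minor tonic, borrowed from the parallel minor.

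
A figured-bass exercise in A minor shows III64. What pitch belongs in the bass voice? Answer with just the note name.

III in A minor has root C; the chord is C-E-G.
The figure 64 means second inversion — the fifth is in the bass.

G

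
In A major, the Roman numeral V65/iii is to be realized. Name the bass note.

B#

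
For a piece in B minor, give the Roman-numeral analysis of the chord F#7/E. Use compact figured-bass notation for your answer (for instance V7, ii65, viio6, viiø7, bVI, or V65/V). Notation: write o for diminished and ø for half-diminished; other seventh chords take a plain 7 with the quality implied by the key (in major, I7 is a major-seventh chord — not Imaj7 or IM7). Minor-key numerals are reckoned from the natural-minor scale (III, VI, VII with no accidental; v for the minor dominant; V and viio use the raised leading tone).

Stacked in thirds the chord is F#-A#-C#-E: a dominant seventh chord on F#.
In B minor, F# is the dominant; the diatonic dominant seventh chord there is V7.
With E in the bass the chord is in third inversion, so the figured bass is 42.

V42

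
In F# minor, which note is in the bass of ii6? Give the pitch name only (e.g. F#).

B

ii in F# minor has root G#; the chord is G#-B-D#.
The figure 6 means first inversion — the third is in the bass.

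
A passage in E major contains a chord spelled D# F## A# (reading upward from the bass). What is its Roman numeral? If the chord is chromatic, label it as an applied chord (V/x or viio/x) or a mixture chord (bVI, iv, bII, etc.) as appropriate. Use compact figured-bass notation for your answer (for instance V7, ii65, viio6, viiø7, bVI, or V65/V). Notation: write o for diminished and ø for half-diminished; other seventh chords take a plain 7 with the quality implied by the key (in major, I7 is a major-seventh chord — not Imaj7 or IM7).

V/iii

The pitches D#-F##-A# form a major triad rooted on D#.
D# is not a diatonic chord root with this quality in E major, but it lies a perfect fifth above G# (iii), so the chord functions as an applied dominant of iii.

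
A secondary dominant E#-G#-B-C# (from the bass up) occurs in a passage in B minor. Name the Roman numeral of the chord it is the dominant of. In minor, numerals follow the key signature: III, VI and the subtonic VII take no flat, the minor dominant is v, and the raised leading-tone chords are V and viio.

V

The chord is a dominant seventh chord on C#.
A dominant resolves down a perfect fifth: C# → F#. In B minor, F# is scale degree 5, i.e. V.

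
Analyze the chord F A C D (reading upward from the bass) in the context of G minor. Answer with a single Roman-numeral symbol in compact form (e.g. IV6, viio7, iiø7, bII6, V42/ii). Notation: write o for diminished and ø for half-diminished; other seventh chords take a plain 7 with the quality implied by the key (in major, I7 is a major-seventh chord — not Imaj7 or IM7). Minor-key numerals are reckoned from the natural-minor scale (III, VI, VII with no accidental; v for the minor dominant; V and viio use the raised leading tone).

The pitches D-F-A-C form a minor seventh chord rooted on D.
In G minor, D is the dominant; the diatonic minor seventh chord there is v7.
With F in the bass the chord is in first inversion, so the figured bass is 65.

v65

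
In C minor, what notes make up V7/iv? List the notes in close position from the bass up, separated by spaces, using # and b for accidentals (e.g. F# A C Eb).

C E G Bb

The slash means an applied dominant: we want the dominant of iv. In C minor, iv is F minor, and its dominant is built on C.
Building a dominant seventh chord on C gives C-E-G-Bb.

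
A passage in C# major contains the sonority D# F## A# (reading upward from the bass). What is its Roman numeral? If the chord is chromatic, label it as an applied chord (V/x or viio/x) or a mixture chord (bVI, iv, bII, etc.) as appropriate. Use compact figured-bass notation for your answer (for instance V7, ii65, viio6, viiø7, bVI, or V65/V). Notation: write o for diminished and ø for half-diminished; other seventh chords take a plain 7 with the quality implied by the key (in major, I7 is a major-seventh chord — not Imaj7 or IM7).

V/V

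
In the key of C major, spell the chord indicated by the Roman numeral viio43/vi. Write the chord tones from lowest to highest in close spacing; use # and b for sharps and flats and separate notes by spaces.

D F G# B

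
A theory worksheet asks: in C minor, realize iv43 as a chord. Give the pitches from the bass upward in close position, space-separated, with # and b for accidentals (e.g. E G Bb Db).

C Eb F Ab

The numeral's case and figure indicate a minor seventh chord. In C minor its root, scale degree 4, is F.
Stacking thirds from F gives F-Ab-C-Eb.
The figured bass 43 indicates second inversion, placing the fifth (C) in the bass: C-Eb-F-Ab.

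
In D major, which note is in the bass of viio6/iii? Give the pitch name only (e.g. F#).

G#

The applied chord viio6/iii is rooted on E#: E#-G#-B.
The figure 6 means first inversion — the third is in the bass.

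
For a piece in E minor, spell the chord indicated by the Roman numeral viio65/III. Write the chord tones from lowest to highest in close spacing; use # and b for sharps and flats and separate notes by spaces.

A C Eb F#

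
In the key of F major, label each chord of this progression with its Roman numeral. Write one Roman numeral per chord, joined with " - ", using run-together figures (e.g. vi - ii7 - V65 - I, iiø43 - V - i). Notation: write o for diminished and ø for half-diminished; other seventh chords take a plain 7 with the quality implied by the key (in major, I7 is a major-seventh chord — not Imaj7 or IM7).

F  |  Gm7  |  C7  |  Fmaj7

I - ii7 - V7 - I7

F: root F is the tonic; major triad there is I.
Gm7: root G is the supertonic; minor seventh chord there is ii7.
C7: root C is the dominant; dominant seventh chord there is V7.
Fmaj7: root F is the tonic; major seventh chord there is I7.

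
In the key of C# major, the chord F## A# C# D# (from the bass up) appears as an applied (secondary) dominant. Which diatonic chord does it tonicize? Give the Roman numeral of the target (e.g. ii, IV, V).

V

The chord is a dominant seventh chord on D#.
A dominant resolves down a perfect fifth: D# → G#. In C# major, G# is scale degree 5, i.e. V.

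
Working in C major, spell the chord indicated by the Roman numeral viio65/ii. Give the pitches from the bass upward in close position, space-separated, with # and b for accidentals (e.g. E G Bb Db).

E G Bb C#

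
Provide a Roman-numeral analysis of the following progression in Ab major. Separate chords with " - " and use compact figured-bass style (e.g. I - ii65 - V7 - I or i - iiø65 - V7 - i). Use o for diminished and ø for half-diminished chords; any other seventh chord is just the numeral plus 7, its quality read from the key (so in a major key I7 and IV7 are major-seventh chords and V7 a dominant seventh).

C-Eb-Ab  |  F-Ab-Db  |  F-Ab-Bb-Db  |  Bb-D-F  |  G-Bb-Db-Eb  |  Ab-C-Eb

I6 - IV6 - ii43 - V/V - V65 - I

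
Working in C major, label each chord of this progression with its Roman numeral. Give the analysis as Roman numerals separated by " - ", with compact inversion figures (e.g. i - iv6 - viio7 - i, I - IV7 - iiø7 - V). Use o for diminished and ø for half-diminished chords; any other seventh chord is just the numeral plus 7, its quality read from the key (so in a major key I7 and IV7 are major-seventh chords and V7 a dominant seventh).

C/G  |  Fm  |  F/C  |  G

I64 - iv - IV64 - V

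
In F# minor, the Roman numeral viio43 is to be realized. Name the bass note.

viio in F# minor has root E#; the chord is E#-G#-B-D.
The figure 43 means second inversion — the fifth is in the bass.

B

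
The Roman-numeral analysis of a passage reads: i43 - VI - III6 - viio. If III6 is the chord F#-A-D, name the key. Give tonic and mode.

B minor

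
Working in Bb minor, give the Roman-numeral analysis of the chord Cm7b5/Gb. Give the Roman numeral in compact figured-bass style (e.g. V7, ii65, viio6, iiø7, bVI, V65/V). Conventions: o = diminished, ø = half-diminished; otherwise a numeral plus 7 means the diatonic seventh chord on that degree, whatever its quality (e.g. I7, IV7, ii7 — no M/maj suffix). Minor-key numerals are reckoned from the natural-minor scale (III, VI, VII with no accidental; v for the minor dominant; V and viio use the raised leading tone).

iiø43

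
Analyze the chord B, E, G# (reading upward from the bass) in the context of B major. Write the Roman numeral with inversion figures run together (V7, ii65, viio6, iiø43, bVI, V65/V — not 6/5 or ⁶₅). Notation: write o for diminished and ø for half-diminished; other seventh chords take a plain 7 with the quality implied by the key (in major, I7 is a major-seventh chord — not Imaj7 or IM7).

The pitches E-G#-B form a major triad rooted on E.
In B major, E is the subdominant; the diatonic major triad there is IV.
With B in the bass the chord is in second inversion, so the figured bass is 64.

IV64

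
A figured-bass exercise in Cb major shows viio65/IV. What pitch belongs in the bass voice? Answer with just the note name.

Gb

The applied chord viio65/IV is rooted on Eb: Eb-Gb-Bbb-Dbb.
The figure 65 means first inversion — the third is in the bass.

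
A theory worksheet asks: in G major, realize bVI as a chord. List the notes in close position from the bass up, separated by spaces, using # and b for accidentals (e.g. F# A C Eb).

bVI is a major triad on the lowered sixth degree, borrowed from the parallel minor. In G major that root is Eb.
So the chord is Eb-G-Bb.

Eb G Bb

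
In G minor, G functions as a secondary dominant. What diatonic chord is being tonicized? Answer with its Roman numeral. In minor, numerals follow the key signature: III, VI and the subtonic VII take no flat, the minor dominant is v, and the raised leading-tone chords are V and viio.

The chord is a major triad on G.
A dominant resolves down a perfect fifth: G → C. In G minor, C is scale degree 4, i.e. iv.

iv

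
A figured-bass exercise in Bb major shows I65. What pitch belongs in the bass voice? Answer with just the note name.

D

I in Bb major has root Bb; the chord is Bb-D-F-A.
The figure 65 means first inversion — the third is in the bass.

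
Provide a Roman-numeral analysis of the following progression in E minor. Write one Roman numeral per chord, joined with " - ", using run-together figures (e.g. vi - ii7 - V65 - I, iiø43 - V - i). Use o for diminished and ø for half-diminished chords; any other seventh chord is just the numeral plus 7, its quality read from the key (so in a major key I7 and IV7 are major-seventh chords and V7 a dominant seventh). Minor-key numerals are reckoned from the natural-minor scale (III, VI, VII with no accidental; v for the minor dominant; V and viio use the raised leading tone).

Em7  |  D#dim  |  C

i7 - viio - VI

Em7: minor seventh chord on E = scale degree 1 → i7.
D#dim: root D# is the leading tone; diminished triad there is viio.
C has root C, degree 6 in E minor, so VI.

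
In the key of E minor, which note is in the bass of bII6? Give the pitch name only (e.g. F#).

bII in E minor has root F; the chord is F-A-C.
The figure 6 means first inversion — the third is in the bass.

A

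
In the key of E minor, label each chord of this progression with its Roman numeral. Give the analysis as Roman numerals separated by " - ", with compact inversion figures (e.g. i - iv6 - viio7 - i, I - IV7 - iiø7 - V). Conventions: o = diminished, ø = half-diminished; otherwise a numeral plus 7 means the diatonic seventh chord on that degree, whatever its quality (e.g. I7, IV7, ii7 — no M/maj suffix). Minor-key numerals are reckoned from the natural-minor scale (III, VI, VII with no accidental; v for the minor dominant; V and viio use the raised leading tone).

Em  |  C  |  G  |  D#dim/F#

i - VI - III - viio6

Em: minor triad on E = scale degree 1 → i.
C: root C is the submediant; major triad there is VI.
G: major triad on G = scale degree 3 → III.
D#dim/F# has root D#, degree 7 in E minor, so viio6.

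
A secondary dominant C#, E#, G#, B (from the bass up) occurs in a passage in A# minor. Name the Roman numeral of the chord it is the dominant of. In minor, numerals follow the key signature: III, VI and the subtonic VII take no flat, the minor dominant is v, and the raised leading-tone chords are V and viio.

VI

The chord is a dominant seventh chord on C#.
A dominant resolves down a perfect fifth: C# → F#. In A# minor, F# is scale degree 6, i.e. VI.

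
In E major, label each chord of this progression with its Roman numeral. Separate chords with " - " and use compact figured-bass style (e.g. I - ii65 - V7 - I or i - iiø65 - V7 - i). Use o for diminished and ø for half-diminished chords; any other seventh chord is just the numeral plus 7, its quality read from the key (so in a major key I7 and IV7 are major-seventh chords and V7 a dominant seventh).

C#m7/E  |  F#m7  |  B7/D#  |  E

vi65 - ii7 - V65 - I

C#m7/E: root C# is the submediant; minor seventh chord there is vi65.
F#m7: minor seventh chord on F# = scale degree 2 → ii7.
B7/D#: root B is the dominant; dominant seventh chord there is V65.
E: major triad on E = scale degree 1 → I.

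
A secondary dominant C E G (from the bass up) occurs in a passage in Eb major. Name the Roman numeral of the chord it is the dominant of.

ii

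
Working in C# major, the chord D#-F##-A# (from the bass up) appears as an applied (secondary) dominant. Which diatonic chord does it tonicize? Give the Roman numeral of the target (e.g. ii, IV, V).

V

The chord is a major triad on D#.
A dominant resolves down a perfect fifth: D# → G#. In C# major, G# is scale degree 5, i.e. V.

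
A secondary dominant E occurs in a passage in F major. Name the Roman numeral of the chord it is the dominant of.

iii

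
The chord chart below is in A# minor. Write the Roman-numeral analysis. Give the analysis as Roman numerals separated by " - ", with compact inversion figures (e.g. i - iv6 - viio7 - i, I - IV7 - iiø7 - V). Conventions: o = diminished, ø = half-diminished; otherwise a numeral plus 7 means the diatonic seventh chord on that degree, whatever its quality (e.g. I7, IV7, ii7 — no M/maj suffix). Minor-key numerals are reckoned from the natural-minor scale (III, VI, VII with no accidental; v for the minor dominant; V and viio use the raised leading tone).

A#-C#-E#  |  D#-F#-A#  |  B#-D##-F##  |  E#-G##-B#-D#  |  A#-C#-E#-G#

i - iv - V/V - V7 - i7

A#-C#-E#: minor triad on A# = scale degree 1 → i.
D#-F#-A#: minor triad on D# = scale degree 4 → iv.
B#-D##-F##: a major triad on B#, the applied dominant of V → V/V.
E#-G##-B#-D# has root E#, degree 5 in A# minor, so V7.
A#-C#-E#-G#: minor seventh chord on A# = scale degree 1 → i7.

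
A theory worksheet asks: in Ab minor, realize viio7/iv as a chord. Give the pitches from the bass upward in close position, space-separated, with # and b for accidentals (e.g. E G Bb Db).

C Eb Gb Bbb

viio7/iv is a secondary leading-tone chord. The target iv is Db in Ab minor; the applied chord is rooted a semitone below, on C.
Building a fully diminished seventh chord on C gives C-Eb-Gb-Bbb.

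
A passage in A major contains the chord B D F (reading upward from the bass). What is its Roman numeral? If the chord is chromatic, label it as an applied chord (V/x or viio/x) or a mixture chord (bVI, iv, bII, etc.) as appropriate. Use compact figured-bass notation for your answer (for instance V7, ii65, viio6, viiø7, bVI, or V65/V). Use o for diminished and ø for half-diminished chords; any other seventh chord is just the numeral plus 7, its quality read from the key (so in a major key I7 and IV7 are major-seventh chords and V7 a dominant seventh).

iio

The pitches B-D-F form a diminished triad rooted on B.
B is the second degree of A major. This is the diminished supertonic triad, borrowed from the parallel minor.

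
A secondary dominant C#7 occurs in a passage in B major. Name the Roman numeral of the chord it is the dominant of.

V

The chord is a dominant seventh chord on C#.
A dominant resolves down a perfect fifth: C# → F#. In B major, F# is scale degree 5, i.e. V.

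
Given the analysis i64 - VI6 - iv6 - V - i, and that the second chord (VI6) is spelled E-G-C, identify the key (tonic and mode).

E minor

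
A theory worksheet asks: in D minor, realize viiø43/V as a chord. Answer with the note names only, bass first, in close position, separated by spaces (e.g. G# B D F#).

D F# G# B

The slash marks an applied leading-tone chord: viio of V. In D minor, V is A, so the leading tone to it is G#, a half step below.
Building a half-diminished seventh chord on G# gives G#-B-D-F#.
The figured bass 43 indicates second inversion, placing the fifth (D) in the bass: D-F#-G#-B.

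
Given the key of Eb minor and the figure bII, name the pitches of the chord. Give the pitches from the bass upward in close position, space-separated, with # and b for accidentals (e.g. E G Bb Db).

bII is the Neapolitan chord — a major triad on the lowered second degree. In Eb minor that root is Fb.
So the chord is Fb-Ab-Cb.

Fb Ab Cb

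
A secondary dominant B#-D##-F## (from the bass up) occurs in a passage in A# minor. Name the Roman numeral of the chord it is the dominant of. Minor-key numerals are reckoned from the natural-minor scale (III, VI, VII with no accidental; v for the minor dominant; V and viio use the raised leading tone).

The chord is a major triad on B#.
A dominant resolves down a perfect fifth: B# → E#. In A# minor, E# is scale degree 5, i.e. V.

V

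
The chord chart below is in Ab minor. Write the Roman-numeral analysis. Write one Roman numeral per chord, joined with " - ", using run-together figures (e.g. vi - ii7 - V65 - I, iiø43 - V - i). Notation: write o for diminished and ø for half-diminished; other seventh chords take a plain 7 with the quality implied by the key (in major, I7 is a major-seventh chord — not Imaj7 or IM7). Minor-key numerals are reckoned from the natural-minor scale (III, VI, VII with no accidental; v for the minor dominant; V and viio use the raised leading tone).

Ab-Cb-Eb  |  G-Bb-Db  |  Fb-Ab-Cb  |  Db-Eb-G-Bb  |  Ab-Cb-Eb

Ab-Cb-Eb: minor triad on Ab = scale degree 1 → i.
G-Bb-Db has root G, degree 7 in Ab minor, so viio.
Fb-Ab-Cb: major triad on Fb = scale degree 6 → VI.
Db-Eb-G-Bb: dominant seventh chord on Eb = scale degree 5 → V42.
Ab-Cb-Eb has root Ab, degree 1 in Ab minor, so i.

i - viio - VI - V42 - i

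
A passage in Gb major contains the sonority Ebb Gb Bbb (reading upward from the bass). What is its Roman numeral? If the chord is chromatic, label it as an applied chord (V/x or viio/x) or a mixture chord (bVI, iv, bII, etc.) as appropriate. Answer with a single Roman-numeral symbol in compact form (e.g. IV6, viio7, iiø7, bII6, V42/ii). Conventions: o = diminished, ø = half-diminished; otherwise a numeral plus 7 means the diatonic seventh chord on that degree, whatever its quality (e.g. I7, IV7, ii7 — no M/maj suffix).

The pitches Ebb-Gb-Bbb form a major triad rooted on Ebb.
Ebb is the lowered sixth degree of Gb major (diatonic 6 would be Eb). This is a major triad on the lowered sixth degree, borrowed from the parallel minor.

bVI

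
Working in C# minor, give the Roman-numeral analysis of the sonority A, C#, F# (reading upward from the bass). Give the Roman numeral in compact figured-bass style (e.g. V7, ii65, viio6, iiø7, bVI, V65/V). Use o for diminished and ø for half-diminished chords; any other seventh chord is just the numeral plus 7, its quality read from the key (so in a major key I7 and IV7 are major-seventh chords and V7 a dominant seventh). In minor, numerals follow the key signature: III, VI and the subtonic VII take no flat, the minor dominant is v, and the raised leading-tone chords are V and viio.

iv6

The pitches F#-A-C# form a minor triad rooted on F#.
In C# minor, F# is the subdominant; the diatonic minor triad there is iv.
With A in the bass the chord is in first inversion, so the figured bass is 6.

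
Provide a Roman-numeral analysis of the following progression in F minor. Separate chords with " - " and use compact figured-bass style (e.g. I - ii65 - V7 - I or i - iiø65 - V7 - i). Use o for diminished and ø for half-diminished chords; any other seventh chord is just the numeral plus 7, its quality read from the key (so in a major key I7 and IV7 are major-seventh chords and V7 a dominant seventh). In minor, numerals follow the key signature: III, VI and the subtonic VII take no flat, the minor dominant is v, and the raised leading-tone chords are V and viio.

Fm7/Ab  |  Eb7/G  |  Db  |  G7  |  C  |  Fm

i65 - VII65 - VI - V7/V - V - i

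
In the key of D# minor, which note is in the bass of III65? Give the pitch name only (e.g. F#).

III in D# minor has root F#; the chord is F#-A#-C#-E#.
The figure 65 means first inversion — the third is in the bass.

A#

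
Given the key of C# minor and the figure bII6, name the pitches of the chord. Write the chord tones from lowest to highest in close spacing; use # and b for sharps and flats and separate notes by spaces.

bII6 is the Neapolitan sixth — a major triad on the lowered second degree, here in its customary first inversion. In C# minor that root is D.
So the chord is D-F#-A, a major triad.
With the 6 figure the chord is in first inversion; from the bass F# upward in close position it reads F#-A-D.

F# A D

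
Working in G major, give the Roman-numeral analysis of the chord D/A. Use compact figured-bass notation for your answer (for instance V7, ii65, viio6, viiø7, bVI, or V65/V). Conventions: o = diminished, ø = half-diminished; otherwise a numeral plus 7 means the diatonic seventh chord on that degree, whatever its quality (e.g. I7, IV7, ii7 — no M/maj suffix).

V64

The pitches D-F#-A form a major triad rooted on D.
In G major, D is the dominant; the diatonic major triad there is V.
With A in the bass the chord is in second inversion, so the figured bass is 64.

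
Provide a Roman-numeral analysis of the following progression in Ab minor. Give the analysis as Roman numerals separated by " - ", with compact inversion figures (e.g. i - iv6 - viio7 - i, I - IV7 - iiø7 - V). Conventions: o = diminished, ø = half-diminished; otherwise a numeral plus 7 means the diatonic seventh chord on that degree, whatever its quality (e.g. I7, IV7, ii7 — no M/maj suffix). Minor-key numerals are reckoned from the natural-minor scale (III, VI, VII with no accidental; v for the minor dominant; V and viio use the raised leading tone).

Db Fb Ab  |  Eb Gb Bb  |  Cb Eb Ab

iv - v - i6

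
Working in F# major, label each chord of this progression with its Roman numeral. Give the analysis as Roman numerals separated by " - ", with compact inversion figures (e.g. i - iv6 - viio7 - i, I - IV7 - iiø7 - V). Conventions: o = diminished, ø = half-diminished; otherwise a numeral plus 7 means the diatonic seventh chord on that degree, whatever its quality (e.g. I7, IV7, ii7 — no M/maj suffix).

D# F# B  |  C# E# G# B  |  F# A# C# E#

IV6 - V7 - I7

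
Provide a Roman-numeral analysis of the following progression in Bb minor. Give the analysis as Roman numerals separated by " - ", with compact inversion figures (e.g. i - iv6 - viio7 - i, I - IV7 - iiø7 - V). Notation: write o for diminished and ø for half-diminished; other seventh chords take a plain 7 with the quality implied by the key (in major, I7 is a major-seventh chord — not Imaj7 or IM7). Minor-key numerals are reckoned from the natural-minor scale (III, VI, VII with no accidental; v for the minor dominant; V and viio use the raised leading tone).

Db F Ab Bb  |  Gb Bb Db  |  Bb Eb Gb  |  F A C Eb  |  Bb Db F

i65 - VI - iv64 - V7 - i

Db-F-Ab-Bb has root Bb, degree 1 in Bb minor, so i65.
Gb-Bb-Db: root Gb is the submediant; major triad there is VI.
Bb-Eb-Gb: minor triad on Eb = scale degree 4 → iv64.
F-A-C-Eb has root F, degree 5 in Bb minor, so V7.
Bb-Db-F: root Bb is the tonic; minor triad there is i.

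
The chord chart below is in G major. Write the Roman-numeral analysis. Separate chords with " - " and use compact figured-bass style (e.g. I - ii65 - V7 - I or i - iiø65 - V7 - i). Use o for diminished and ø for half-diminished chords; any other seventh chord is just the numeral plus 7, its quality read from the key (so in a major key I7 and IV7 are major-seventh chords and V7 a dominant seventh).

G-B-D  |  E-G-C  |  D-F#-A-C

G-B-D: major triad on G = scale degree 1 → I.
E-G-C: root C is the subdominant; major triad there is IV6.
D-F#-A-C: root D is the dominant; dominant seventh chord there is V7.

I - IV6 - V7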